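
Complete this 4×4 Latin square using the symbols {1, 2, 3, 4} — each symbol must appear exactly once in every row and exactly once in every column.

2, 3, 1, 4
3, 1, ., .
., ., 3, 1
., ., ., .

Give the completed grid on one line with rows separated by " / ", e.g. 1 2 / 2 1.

(r2,c4) = 2
(r3,c1) = 4
(r3,c2) = 2
(r4,c1) = 1
(r4,c2) = 4
(r4,c3) = 2
(r4,c4) = 3
(r2,c3) = 4

2 3 1 4 / 3 1 4 2 / 4 2 3 1 / 1 4 2 3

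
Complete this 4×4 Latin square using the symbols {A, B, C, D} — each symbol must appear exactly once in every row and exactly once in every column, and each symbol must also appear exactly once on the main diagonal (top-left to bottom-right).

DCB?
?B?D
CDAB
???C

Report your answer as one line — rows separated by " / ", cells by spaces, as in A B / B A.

D C B A / A B C D / C D A B / B A D C

Cell (r1,c4): row 1 has {B,C,D}; column 4 has {B,C,D} → A.
Cell (r2,c1): row 2 has {B,D}; column 1 has {C,D} → A.
Cell (r2,c3): row 2 has {A,B,D}; column 3 has {A,B} → C.
Cell (r4,c1): row 4 has {C}; column 1 has {A,C,D} → B.
Cell (r4,c2): row 4 has {B,C}; column 2 has {B,C,D} → A.
Cell (r4,c3): row 4 has {A,B,C}; column 3 has {A,B,C} → D.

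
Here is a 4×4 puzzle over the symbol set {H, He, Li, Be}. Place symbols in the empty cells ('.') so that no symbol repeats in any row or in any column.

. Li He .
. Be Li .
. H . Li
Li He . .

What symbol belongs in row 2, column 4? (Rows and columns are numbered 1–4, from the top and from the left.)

He

(r3,c3) = Be
(r4,c3) = H
(r4,c4) = Be
(r1,c4) = H
(r2,c4) = He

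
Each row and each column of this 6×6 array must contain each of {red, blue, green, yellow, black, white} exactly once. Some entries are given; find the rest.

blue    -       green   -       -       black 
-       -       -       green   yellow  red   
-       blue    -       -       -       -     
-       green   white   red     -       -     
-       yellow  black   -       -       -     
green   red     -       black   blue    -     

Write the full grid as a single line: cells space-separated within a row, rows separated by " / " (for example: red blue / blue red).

row 1 has {blue,green,black}; column 2 has {red,blue,green,yellow} — only white is left for (r1,c2).
row 1 has {blue,green,black,white}; column 4 has {red,green,black} — only yellow is left for (r1,c4).
row 1 has {blue,green,yellow,black,white}; column 5 has {blue,yellow} — only red is left for (r1,c5).
row 2 has {red,green,yellow}; column 2 has {red,blue,green,yellow,white} — only black is left for (r2,c2).
row 2 has {red,green,yellow,black}; column 3 has {green,black,white} — only blue is left for (r2,c3).
row 3 has {blue}; column 4 has {red,green,yellow,black} — only white is left for (r3,c4).
row 4 has {red,green,white}; column 5 has {red,blue,yellow} — only black is left for (r4,c5).
row 5 has {yellow,black}; column 4 has {red,green,yellow,black,white} — only blue is left for (r5,c4).
row 6 has {red,blue,green,black}; column 3 has {blue,green,black,white} — only yellow is left for (r6,c3).
row 6 has {red,blue,green,yellow,black}; column 6 has {red,black} — only white is left for (r6,c6).
row 2 has {red,blue,green,yellow,black}; column 1 has {blue,green} — only white is left for (r2,c1).
row 3 has {blue,white}; column 3 has {blue,green,yellow,black,white} — only red is left for (r3,c3).
row 3 has {red,blue,white}; column 5 has {red,blue,yellow,black} — only green is left for (r3,c5).
row 3 has {red,blue,green,white}; column 6 has {red,black,white} — only yellow is left for (r3,c6).
row 4 has {red,green,black,white}; column 1 has {blue,green,white} — only yellow is left for (r4,c1).
row 4 has {red,green,yellow,black,white}; column 6 has {red,yellow,black,white} — only blue is left for (r4,c6).
row 5 has {blue,yellow,black}; column 1 has {blue,green,yellow,white} — only red is left for (r5,c1).
row 5 has {red,blue,yellow,black}; column 5 has {red,blue,green,yellow,black} — only white is left for (r5,c5).
row 5 has {red,blue,yellow,black,white}; column 6 has {red,blue,yellow,black,white} — only green is left for (r5,c6).
row 3 has {red,blue,green,yellow,white}; column 1 has {red,blue,green,yellow,white} — only black is left for (r3,c1).

blue white green yellow red black / white black blue green yellow red / black blue red white green yellow / yellow green white red black blue / red yellow black blue white green / green red yellow black blue white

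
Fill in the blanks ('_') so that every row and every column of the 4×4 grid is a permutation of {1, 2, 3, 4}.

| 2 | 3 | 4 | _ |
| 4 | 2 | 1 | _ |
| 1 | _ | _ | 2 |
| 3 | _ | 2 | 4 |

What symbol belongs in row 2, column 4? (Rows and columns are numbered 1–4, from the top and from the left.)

3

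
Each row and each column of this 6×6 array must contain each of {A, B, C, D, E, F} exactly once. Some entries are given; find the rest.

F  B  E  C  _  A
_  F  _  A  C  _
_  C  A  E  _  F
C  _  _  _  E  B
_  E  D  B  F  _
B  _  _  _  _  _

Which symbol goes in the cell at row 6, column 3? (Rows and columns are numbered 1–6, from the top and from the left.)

C

(r1,c5): row 1 has {A,B,C,E,F}; column 5 has {C,E,F}, so it must be D.
(r2,c3): row 2 has {A,C,F}; column 3 has {A,D,E}, so it must be B.
(r3,c1): row 3 has {A,C,E,F}; column 1 has {B,C,F}, so it must be D.
(r3,c5): row 3 has {A,C,D,E,F}; column 5 has {C,D,E,F}, so it must be B.
(r4,c3): row 4 has {B,C,E}; column 3 has {A,B,D,E}, so it must be F.
(r4,c4): row 4 has {B,C,E,F}; column 4 has {A,B,C,E}, so it must be D.
(r5,c1): row 5 has {B,D,E,F}; column 1 has {B,C,D,F}, so it must be A.
(r5,c6): row 5 has {A,B,D,E,F}; column 6 has {A,B,F}, so it must be C.
(r6,c3): row 6 has {B}; column 3 has {A,B,D,E,F}, so it must be C.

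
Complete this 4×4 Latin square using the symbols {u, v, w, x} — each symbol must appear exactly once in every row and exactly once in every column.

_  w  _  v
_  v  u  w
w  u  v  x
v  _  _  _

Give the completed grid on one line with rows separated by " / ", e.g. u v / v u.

(r1,c3) = x
(r2,c1) = x
(r4,c2) = x
(r4,c3) = w
(r4,c4) = u
(r1,c1) = u

u w x v / x v u w / w u v x / v x w u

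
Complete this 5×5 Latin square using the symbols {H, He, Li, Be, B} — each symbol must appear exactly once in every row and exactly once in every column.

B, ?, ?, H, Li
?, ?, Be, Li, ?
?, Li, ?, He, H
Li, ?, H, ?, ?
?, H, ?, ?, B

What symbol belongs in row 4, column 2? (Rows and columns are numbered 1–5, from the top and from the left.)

(r1,c3) = He
(r2,c5) = He
(r3,c1) = Be
(r3,c3) = B
(r4,c5) = Be
(r5,c1) = He
(r5,c3) = Li
(r5,c4) = Be
(r1,c2) = Be
(r2,c1) = H
(r2,c2) = B
(r4,c2) = He

He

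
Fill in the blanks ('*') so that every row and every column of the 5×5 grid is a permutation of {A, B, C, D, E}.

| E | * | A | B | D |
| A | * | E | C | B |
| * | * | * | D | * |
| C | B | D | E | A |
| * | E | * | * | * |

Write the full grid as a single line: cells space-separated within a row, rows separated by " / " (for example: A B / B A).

row 1 has {A,B,D,E}; column 2 has {B,E} — only C is left for (r1,c2).
row 2 has {A,B,C,E}; column 2 has {B,C,E} — only D is left for (r2,c2).
row 3 has {D}; column 1 has {A,C,E} — only B is left for (r3,c1).
row 3 has {B,D}; column 2 has {B,C,D,E} — only A is left for (r3,c2).
row 3 has {A,B,D}; column 3 has {A,D,E} — only C is left for (r3,c3).
row 3 has {A,B,C,D}; column 5 has {A,B,D} — only E is left for (r3,c5).
row 5 has {E}; column 1 has {A,B,C,E} — only D is left for (r5,c1).
row 5 has {D,E}; column 3 has {A,C,D,E} — only B is left for (r5,c3).
row 5 has {B,D,E}; column 4 has {B,C,D,E} — only A is left for (r5,c4).
row 5 has {A,B,D,E}; column 5 has {A,B,D,E} — only C is left for (r5,c5).

E C A B D / A D E C B / B A C D E / C B D E A / D E B A C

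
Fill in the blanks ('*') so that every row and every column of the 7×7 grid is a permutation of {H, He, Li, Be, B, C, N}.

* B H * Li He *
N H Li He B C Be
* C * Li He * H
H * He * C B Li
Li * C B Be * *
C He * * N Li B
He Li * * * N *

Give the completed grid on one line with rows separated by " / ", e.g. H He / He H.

Be B H C Li He N / N H Li He B C Be / B C N Li He Be H / H Be He N C B Li / Li N C B Be H He / C He Be H N Li B / He Li B Be H N C

(r1,c1): row 1 has {H,He,Li,B}; column 1 has {H,He,Li,C,N}, so it must be Be.
(r3,c1): row 3 has {H,He,Li,C}; column 1 has {H,He,Li,Be,C,N}, so it must be B.
(r3,c6): row 3 has {H,He,Li,B,C}; column 6 has {He,Li,B,C,N}, so it must be Be.
(r5,c2): row 5 has {Li,Be,B,C}; column 2 has {H,He,Li,B,C}, so it must be N.
(r5,c6): row 5 has {Li,Be,B,C,N}; column 6 has {He,Li,Be,B,C,N}, so it must be H.
(r5,c7): row 5 has {H,Li,Be,B,C,N}; column 7 has {H,Li,Be,B}, so it must be He.
(r6,c3): row 6 has {He,Li,B,C,N}; column 3 has {H,He,Li,C}, so it must be Be.
(r6,c4): row 6 has {He,Li,Be,B,C,N}; column 4 has {He,Li,B}, so it must be H.
(r7,c3): row 7 has {He,Li,N}; column 3 has {H,He,Li,Be,C}, so it must be B.
(r7,c5): row 7 has {He,Li,B,N}; column 5 has {He,Li,Be,B,C,N}, so it must be H.
(r7,c7): row 7 has {H,He,Li,B,N}; column 7 has {H,He,Li,Be,B}, so it must be C.
(r1,c7): row 1 has {H,He,Li,Be,B}; column 7 has {H,He,Li,Be,B,C}, so it must be N.
(r3,c3): row 3 has {H,He,Li,Be,B,C}; column 3 has {H,He,Li,Be,B,C}, so it must be N.
(r4,c2): row 4 has {H,He,Li,B,C}; column 2 has {H,He,Li,B,C,N}, so it must be Be.
(r4,c4): row 4 has {H,He,Li,Be,B,C}; column 4 has {H,He,Li,B}, so it must be N.
(r7,c4): row 7 has {H,He,Li,B,C,N}; column 4 has {H,He,Li,B,N}, so it must be Be.
(r1,c4): row 1 has {H,He,Li,Be,B,N}; column 4 has {H,He,Li,Be,B,N}, so it must be C.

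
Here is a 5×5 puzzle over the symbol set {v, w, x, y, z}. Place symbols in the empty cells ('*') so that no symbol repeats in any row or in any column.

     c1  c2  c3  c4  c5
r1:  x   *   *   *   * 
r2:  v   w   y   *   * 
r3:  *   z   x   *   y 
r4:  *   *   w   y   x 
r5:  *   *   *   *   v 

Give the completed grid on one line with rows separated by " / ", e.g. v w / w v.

x y v z w / v w y x z / w z x v y / z v w y x / y x z w v

Cell (r2,c5): row 2 has {v,w,y}; column 5 has {v,x,y} → z.
Cell (r3,c1): row 3 has {x,y,z}; column 1 has {v,x} → w.
Cell (r3,c4): row 3 has {w,x,y,z}; column 4 has {y} → v.
Cell (r4,c1): row 4 has {w,x,y}; column 1 has {v,w,x} → z.
Cell (r4,c2): row 4 has {w,x,y,z}; column 2 has {w,z} → v.
Cell (r5,c1): row 5 has {v}; column 1 has {v,w,x,z} → y.
Cell (r5,c2): row 5 has {v,y}; column 2 has {v,w,z} → x.
Cell (r5,c3): row 5 has {v,x,y}; column 3 has {w,x,y} → z.
Cell (r5,c4): row 5 has {v,x,y,z}; column 4 has {v,y} → w.
Cell (r1,c2): row 1 has {x}; column 2 has {v,w,x,z} → y.
Cell (r1,c3): row 1 has {x,y}; column 3 has {w,x,y,z} → v.
Cell (r1,c4): row 1 has {v,x,y}; column 4 has {v,w,y} → z.
Cell (r1,c5): row 1 has {v,x,y,z}; column 5 has {v,x,y,z} → w.
Cell (r2,c4): row 2 has {v,w,y,z}; column 4 has {v,w,y,z} → x.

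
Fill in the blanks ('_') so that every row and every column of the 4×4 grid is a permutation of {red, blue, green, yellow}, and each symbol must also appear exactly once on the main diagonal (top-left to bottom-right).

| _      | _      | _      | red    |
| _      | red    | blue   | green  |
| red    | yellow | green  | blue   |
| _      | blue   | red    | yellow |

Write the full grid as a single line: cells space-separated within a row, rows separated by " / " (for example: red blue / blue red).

(r1,c1) = blue
(r1,c2) = green
(r1,c3) = yellow
(r2,c1) = yellow
(r4,c1) = green

blue green yellow red / yellow red blue green / red yellow green blue / green blue red yellow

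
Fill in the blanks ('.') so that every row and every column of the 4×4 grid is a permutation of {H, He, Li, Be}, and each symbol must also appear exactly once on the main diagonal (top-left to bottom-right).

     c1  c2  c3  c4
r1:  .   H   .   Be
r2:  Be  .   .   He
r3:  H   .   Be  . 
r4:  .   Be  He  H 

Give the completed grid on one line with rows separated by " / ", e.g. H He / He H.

(r1,c3) = Li
(r2,c2) = Li
(r2,c3) = H
(r3,c2) = He
(r3,c4) = Li
(r4,c1) = Li
(r1,c1) = He

He H Li Be / Be Li H He / H He Be Li / Li Be He H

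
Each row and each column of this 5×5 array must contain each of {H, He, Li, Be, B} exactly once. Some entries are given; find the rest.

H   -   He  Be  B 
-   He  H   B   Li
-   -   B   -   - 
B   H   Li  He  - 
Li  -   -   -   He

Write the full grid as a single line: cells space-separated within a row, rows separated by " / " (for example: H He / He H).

H Li He Be B / Be He H B Li / He Be B Li H / B H Li He Be / Li B Be H He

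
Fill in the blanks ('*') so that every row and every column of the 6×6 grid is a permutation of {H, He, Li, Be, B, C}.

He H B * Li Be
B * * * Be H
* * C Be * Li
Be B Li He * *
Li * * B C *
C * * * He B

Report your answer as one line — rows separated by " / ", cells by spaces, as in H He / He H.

He H B C Li Be / B C He Li Be H / H He C Be B Li / Be B Li He H C / Li Be H B C He / C Li Be H He B

(r1,c4): row 1 has {H,He,Li,Be,B}; column 4 has {He,Be,B}, so it must be C.
(r2,c3): row 2 has {H,Be,B}; column 3 has {Li,B,C}, so it must be He.
(r2,c4): row 2 has {H,He,Be,B}; column 4 has {He,Be,B,C}, so it must be Li.
(r3,c1): row 3 has {Li,Be,C}; column 1 has {He,Li,Be,B,C}, so it must be H.
(r3,c2): row 3 has {H,Li,Be,C}; column 2 has {H,B}, so it must be He.
(r3,c5): row 3 has {H,He,Li,Be,C}; column 5 has {He,Li,Be,C}, so it must be B.
(r4,c5): row 4 has {He,Li,Be,B}; column 5 has {He,Li,Be,B,C}, so it must be H.
(r4,c6): row 4 has {H,He,Li,Be,B}; column 6 has {H,Li,Be,B}, so it must be C.
(r5,c2): row 5 has {Li,B,C}; column 2 has {H,He,B}, so it must be Be.
(r5,c3): row 5 has {Li,Be,B,C}; column 3 has {He,Li,B,C}, so it must be H.
(r5,c6): row 5 has {H,Li,Be,B,C}; column 6 has {H,Li,Be,B,C}, so it must be He.
(r6,c2): row 6 has {He,B,C}; column 2 has {H,He,Be,B}, so it must be Li.
(r6,c3): row 6 has {He,Li,B,C}; column 3 has {H,He,Li,B,C}, so it must be Be.
(r6,c4): row 6 has {He,Li,Be,B,C}; column 4 has {He,Li,Be,B,C}, so it must be H.
(r2,c2): row 2 has {H,He,Li,Be,B}; column 2 has {H,He,Li,Be,B}, so it must be C.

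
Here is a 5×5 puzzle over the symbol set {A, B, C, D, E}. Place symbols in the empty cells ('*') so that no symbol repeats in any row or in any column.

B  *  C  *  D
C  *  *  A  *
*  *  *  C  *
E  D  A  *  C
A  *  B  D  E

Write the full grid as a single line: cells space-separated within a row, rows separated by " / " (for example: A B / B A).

B A C E D / C E D A B / D B E C A / E D A B C / A C B D E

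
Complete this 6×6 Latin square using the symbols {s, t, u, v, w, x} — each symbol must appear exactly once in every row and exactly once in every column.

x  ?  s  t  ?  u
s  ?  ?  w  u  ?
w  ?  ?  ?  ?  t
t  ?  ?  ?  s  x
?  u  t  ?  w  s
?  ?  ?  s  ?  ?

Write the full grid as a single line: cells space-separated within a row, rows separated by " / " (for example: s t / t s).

(r1,c5) = v
(r2,c6) = v
(r3,c5) = x
(r5,c1) = v
(r5,c4) = x
(r6,c1) = u
(r6,c5) = t
(r6,c6) = w
(r1,c2) = w
(r2,c3) = x
(r4,c2) = v
(r4,c4) = u
(r6,c2) = x
(r6,c3) = v
(r2,c2) = t
(r3,c2) = s
(r3,c3) = u
(r3,c4) = v
(r4,c3) = w

x w s t v u / s t x w u v / w s u v x t / t v w u s x / v u t x w s / u x v s t w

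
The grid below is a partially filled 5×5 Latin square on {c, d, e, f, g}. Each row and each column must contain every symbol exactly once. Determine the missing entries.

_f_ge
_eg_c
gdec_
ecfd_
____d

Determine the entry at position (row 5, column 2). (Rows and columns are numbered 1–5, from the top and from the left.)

g

(r2,c4): row 2 has {c,e,g}; column 4 has {c,d,g}, so it must be f.
(r3,c5): row 3 has {c,d,e,g}; column 5 has {c,d,e}, so it must be f.
(r4,c5): row 4 has {c,d,e,f}; column 5 has {c,d,e,f}, so it must be g.
(r5,c2): row 5 has {d}; column 2 has {c,d,e,f}, so it must be g.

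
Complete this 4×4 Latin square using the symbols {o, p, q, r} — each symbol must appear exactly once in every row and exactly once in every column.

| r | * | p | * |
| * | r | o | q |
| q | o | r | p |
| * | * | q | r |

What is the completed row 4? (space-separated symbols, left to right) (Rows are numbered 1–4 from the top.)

Cell (r1,c2): row 1 has {p,r}; column 2 has {o,r} → q.
Cell (r1,c4): row 1 has {p,q,r}; column 4 has {p,q,r} → o.
Cell (r2,c1): row 2 has {o,q,r}; column 1 has {q,r} → p.
Cell (r4,c1): row 4 has {q,r}; column 1 has {p,q,r} → o.
Cell (r4,c2): row 4 has {o,q,r}; column 2 has {o,q,r} → p.

o p q r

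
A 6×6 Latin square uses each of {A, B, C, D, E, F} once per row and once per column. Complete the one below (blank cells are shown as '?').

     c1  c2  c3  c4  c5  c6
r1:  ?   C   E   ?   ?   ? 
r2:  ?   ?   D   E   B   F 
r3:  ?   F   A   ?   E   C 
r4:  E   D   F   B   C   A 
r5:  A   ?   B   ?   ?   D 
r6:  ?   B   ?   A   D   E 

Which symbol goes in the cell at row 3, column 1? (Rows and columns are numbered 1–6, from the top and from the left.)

B

(r1,c6) = B
(r2,c1) = C
(r2,c2) = A
(r3,c4) = D
(r5,c2) = E
(r5,c5) = F
(r6,c1) = F
(r6,c3) = C
(r1,c1) = D
(r1,c4) = F
(r1,c5) = A
(r3,c1) = B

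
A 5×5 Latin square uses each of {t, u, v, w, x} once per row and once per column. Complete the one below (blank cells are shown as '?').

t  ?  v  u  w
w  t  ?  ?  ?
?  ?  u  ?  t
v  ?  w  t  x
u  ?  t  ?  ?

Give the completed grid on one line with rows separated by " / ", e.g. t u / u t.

t x v u w / w t x v u / x v u w t / v u w t x / u w t x v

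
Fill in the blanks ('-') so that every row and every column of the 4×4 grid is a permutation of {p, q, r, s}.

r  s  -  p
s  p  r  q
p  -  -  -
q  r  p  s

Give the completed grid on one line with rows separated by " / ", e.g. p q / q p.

row 1 has {p,r,s}; column 3 has {p,r} — only q is left for (r1,c3).
row 3 has {p}; column 2 has {p,r,s} — only q is left for (r3,c2).
row 3 has {p,q}; column 3 has {p,q,r} — only s is left for (r3,c3).
row 3 has {p,q,s}; column 4 has {p,q,s} — only r is left for (r3,c4).

r s q p / s p r q / p q s r / q r p s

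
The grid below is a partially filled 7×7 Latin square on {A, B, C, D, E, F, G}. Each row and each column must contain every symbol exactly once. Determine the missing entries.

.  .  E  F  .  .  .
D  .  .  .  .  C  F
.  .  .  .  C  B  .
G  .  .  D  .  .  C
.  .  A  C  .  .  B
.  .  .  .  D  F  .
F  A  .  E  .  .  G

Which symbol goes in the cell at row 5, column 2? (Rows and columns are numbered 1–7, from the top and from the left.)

(r5,c1) = E
(r7,c5) = B
(r7,c6) = D
(r3,c1) = A
(r3,c4) = G
(r5,c6) = G
(r7,c3) = C
(r1,c6) = A
(r1,c7) = D
(r3,c7) = E
(r4,c6) = E
(r5,c5) = F
(r6,c7) = A
(r1,c5) = G
(r4,c5) = A
(r5,c2) = D

D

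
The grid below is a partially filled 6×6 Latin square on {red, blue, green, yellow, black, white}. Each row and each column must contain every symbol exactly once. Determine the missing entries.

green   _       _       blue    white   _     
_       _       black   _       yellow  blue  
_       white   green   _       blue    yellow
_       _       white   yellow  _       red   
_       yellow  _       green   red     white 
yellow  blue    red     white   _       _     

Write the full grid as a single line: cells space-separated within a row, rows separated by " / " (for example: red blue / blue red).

green red yellow blue white black / white green black red yellow blue / red white green black blue yellow / blue black white yellow green red / black yellow blue green red white / yellow blue red white black green

(r1,c3) = yellow
(r1,c6) = black
(r2,c4) = red
(r3,c4) = black
(r5,c3) = blue
(r6,c6) = green
(r1,c2) = red
(r2,c1) = white
(r2,c2) = green
(r3,c1) = red
(r4,c2) = black
(r4,c5) = green
(r5,c1) = black
(r6,c5) = black
(r4,c1) = blue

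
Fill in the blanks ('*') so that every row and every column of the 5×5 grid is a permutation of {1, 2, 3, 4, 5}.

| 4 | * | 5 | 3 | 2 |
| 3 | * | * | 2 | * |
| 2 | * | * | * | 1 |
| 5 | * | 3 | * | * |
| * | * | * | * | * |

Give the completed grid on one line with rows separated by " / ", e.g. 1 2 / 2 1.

(r1,c2) = 1
(r3,c3) = 4
(r3,c4) = 5
(r4,c5) = 4
(r5,c1) = 1
(r5,c3) = 2
(r5,c4) = 4
(r2,c3) = 1
(r2,c5) = 5
(r3,c2) = 3
(r4,c2) = 2
(r4,c4) = 1
(r5,c2) = 5
(r5,c5) = 3
(r2,c2) = 4

4 1 5 3 2 / 3 4 1 2 5 / 2 3 4 5 1 / 5 2 3 1 4 / 1 5 2 4 3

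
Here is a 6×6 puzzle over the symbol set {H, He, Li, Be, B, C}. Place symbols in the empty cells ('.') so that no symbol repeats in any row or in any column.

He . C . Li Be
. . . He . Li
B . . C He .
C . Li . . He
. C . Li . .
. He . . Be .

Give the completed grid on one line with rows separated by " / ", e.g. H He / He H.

He B C H Li Be / H Be B He C Li / B Li Be C He H / C H Li Be B He / Be C He Li H B / Li He H B Be C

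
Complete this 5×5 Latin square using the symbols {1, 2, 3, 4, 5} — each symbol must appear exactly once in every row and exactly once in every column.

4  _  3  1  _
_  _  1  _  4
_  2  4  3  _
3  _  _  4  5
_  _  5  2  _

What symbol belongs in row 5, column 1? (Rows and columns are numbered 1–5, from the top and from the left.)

1

Cell (r1,c2): row 1 has {1,3,4}; column 2 has {2} → 5.
Cell (r1,c5): row 1 has {1,3,4,5}; column 5 has {4,5} → 2.
Cell (r2,c2): row 2 has {1,4}; column 2 has {2,5} → 3.
Cell (r2,c4): row 2 has {1,3,4}; column 4 has {1,2,3,4} → 5.
Cell (r3,c5): row 3 has {2,3,4}; column 5 has {2,4,5} → 1.
Cell (r4,c2): row 4 has {3,4,5}; column 2 has {2,3,5} → 1.
Cell (r4,c3): row 4 has {1,3,4,5}; column 3 has {1,3,4,5} → 2.
Cell (r5,c1): row 5 has {2,5}; column 1 has {3,4} → 1.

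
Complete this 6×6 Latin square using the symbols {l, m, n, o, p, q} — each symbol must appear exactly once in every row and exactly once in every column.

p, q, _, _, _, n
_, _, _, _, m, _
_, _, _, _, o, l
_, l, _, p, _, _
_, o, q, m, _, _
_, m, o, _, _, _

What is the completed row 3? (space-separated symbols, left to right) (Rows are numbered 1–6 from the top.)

m n p q o l

At row 1, column 5: row 1 has {n,p,q}; column 5 has {m,o}; that leaves l.
At row 5, column 6: row 5 has {m,o,q}; column 6 has {l,n}; that leaves p.
At row 6, column 6: row 6 has {m,o}; column 6 has {l,n,p}; that leaves q.
At row 1, column 3: row 1 has {l,n,p,q}; column 3 has {o,q}; that leaves m.
At row 1, column 4: row 1 has {l,m,n,p,q}; column 4 has {m,p}; that leaves o.
At row 2, column 6: row 2 has {m}; column 6 has {l,n,p,q}; that leaves o.
At row 4, column 3: row 4 has {l,p}; column 3 has {m,o,q}; that leaves n.
At row 4, column 5: row 4 has {l,n,p}; column 5 has {l,m,o}; that leaves q.
At row 4, column 6: row 4 has {l,n,p,q}; column 6 has {l,n,o,p,q}; that leaves m.
At row 5, column 5: row 5 has {m,o,p,q}; column 5 has {l,m,o,q}; that leaves n.
At row 6, column 5: row 6 has {m,o,q}; column 5 has {l,m,n,o,q}; that leaves p.
At row 3, column 3: row 3 has {l,o}; column 3 has {m,n,o,q}; that leaves p.
At row 4, column 1: row 4 has {l,m,n,p,q}; column 1 has {p}; that leaves o.
At row 5, column 1: row 5 has {m,n,o,p,q}; column 1 has {o,p}; that leaves l.
At row 6, column 1: row 6 has {m,o,p,q}; column 1 has {l,o,p}; that leaves n.
At row 6, column 4: row 6 has {m,n,o,p,q}; column 4 has {m,o,p}; that leaves l.
At row 2, column 1: row 2 has {m,o}; column 1 has {l,n,o,p}; that leaves q.
At row 2, column 3: row 2 has {m,o,q}; column 3 has {m,n,o,p,q}; that leaves l.
At row 2, column 4: row 2 has {l,m,o,q}; column 4 has {l,m,o,p}; that leaves n.
At row 3, column 1: row 3 has {l,o,p}; column 1 has {l,n,o,p,q}; that leaves m.
At row 3, column 2: row 3 has {l,m,o,p}; column 2 has {l,m,o,q}; that leaves n.
At row 3, column 4: row 3 has {l,m,n,o,p}; column 4 has {l,m,n,o,p}; that leaves q.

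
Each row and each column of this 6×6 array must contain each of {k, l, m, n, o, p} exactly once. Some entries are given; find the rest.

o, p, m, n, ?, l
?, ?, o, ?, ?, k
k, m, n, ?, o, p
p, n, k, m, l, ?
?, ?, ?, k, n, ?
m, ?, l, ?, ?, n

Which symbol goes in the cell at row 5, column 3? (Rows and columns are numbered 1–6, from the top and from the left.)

p

(r1,c5): row 1 has {l,m,n,o,p}; column 5 has {l,n,o}, so it must be k.
(r2,c2): row 2 has {k,o}; column 2 has {m,n,p}, so it must be l.
(r2,c4): row 2 has {k,l,o}; column 4 has {k,m,n}, so it must be p.
(r2,c5): row 2 has {k,l,o,p}; column 5 has {k,l,n,o}, so it must be m.
(r3,c4): row 3 has {k,m,n,o,p}; column 4 has {k,m,n,p}, so it must be l.
(r4,c6): row 4 has {k,l,m,n,p}; column 6 has {k,l,n,p}, so it must be o.
(r5,c1): row 5 has {k,n}; column 1 has {k,m,o,p}, so it must be l.
(r5,c2): row 5 has {k,l,n}; column 2 has {l,m,n,p}, so it must be o.
(r5,c3): row 5 has {k,l,n,o}; column 3 has {k,l,m,n,o}, so it must be p.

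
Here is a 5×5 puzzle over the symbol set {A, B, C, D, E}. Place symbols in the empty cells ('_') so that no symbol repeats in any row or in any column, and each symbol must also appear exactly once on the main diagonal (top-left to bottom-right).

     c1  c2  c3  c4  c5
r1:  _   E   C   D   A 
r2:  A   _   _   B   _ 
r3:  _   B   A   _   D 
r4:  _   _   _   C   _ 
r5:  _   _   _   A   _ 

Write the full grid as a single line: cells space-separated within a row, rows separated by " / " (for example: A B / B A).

B E C D A / A D E B C / C B A E D / E A D C B / D C B A E

(r1,c1) = B
(r2,c2) = D
(r2,c3) = E
(r2,c5) = C
(r3,c4) = E
(r4,c2) = A
(r5,c2) = C
(r5,c5) = E
(r3,c1) = C
(r4,c5) = B
(r5,c1) = D
(r5,c3) = B
(r4,c1) = E
(r4,c3) = D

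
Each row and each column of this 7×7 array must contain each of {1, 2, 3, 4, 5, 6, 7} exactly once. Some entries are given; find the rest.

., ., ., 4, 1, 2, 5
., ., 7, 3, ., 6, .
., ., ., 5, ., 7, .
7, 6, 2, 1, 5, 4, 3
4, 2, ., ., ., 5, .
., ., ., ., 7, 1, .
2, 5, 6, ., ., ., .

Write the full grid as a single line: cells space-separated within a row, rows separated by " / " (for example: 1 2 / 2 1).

(r1,c3): row 1 has {1,2,4,5}; column 3 has {2,6,7}, so it must be 3.
(r5,c3): row 5 has {2,4,5}; column 3 has {2,3,6,7}, so it must be 1.
(r7,c4): row 7 has {2,5,6}; column 4 has {1,3,4,5}, so it must be 7.
(r7,c6): row 7 has {2,5,6,7}; column 6 has {1,2,4,5,6,7}, so it must be 3.
(r1,c1): row 1 has {1,2,3,4,5}; column 1 has {2,4,7}, so it must be 6.
(r1,c2): row 1 has {1,2,3,4,5,6}; column 2 has {2,5,6}, so it must be 7.
(r3,c3): row 3 has {5,7}; column 3 has {1,2,3,6,7}, so it must be 4.
(r5,c4): row 5 has {1,2,4,5}; column 4 has {1,3,4,5,7}, so it must be 6.
(r5,c5): row 5 has {1,2,4,5,6}; column 5 has {1,5,7}, so it must be 3.
(r5,c7): row 5 has {1,2,3,4,5,6}; column 7 has {3,5}, so it must be 7.
(r6,c3): row 6 has {1,7}; column 3 has {1,2,3,4,6,7}, so it must be 5.
(r6,c4): row 6 has {1,5,7}; column 4 has {1,3,4,5,6,7}, so it must be 2.
(r7,c5): row 7 has {2,3,5,6,7}; column 5 has {1,3,5,7}, so it must be 4.
(r7,c7): row 7 has {2,3,4,5,6,7}; column 7 has {3,5,7}, so it must be 1.
(r2,c5): row 2 has {3,6,7}; column 5 has {1,3,4,5,7}, so it must be 2.
(r2,c7): row 2 has {2,3,6,7}; column 7 has {1,3,5,7}, so it must be 4.
(r3,c5): row 3 has {4,5,7}; column 5 has {1,2,3,4,5,7}, so it must be 6.
(r3,c7): row 3 has {4,5,6,7}; column 7 has {1,3,4,5,7}, so it must be 2.
(r6,c1): row 6 has {1,2,5,7}; column 1 has {2,4,6,7}, so it must be 3.
(r6,c2): row 6 has {1,2,3,5,7}; column 2 has {2,5,6,7}, so it must be 4.
(r6,c7): row 6 has {1,2,3,4,5,7}; column 7 has {1,2,3,4,5,7}, so it must be 6.
(r2,c2): row 2 has {2,3,4,6,7}; column 2 has {2,4,5,6,7}, so it must be 1.
(r3,c1): row 3 has {2,4,5,6,7}; column 1 has {2,3,4,6,7}, so it must be 1.
(r3,c2): row 3 has {1,2,4,5,6,7}; column 2 has {1,2,4,5,6,7}, so it must be 3.
(r2,c1): row 2 has {1,2,3,4,6,7}; column 1 has {1,2,3,4,6,7}, so it must be 5.

6 7 3 4 1 2 5 / 5 1 7 3 2 6 4 / 1 3 4 5 6 7 2 / 7 6 2 1 5 4 3 / 4 2 1 6 3 5 7 / 3 4 5 2 7 1 6 / 2 5 6 7 4 3 1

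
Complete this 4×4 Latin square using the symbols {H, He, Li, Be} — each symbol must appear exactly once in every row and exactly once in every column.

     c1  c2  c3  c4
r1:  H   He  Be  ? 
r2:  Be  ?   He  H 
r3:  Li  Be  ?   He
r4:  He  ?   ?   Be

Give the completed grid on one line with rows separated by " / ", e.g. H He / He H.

H He Be Li / Be Li He H / Li Be H He / He H Li Be

row 1 has {H,He,Be}; column 4 has {H,He,Be} — only Li is left for (r1,c4).
row 2 has {H,He,Be}; column 2 has {He,Be} — only Li is left for (r2,c2).
row 3 has {He,Li,Be}; column 3 has {He,Be} — only H is left for (r3,c3).
row 4 has {He,Be}; column 2 has {He,Li,Be} — only H is left for (r4,c2).
row 4 has {H,He,Be}; column 3 has {H,He,Be} — only Li is left for (r4,c3).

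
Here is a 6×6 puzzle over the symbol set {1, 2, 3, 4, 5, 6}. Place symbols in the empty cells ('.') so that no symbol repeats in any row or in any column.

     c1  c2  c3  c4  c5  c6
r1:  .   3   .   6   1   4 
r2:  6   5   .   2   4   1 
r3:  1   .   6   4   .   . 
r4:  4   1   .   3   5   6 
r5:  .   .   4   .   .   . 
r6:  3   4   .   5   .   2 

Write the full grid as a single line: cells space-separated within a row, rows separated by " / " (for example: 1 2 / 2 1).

(r2,c3) = 3
(r3,c2) = 2
(r3,c5) = 3
(r3,c6) = 5
(r4,c3) = 2
(r5,c2) = 6
(r5,c4) = 1
(r5,c5) = 2
(r5,c6) = 3
(r6,c3) = 1
(r6,c5) = 6
(r1,c3) = 5
(r5,c1) = 5
(r1,c1) = 2

2 3 5 6 1 4 / 6 5 3 2 4 1 / 1 2 6 4 3 5 / 4 1 2 3 5 6 / 5 6 4 1 2 3 / 3 4 1 5 6 2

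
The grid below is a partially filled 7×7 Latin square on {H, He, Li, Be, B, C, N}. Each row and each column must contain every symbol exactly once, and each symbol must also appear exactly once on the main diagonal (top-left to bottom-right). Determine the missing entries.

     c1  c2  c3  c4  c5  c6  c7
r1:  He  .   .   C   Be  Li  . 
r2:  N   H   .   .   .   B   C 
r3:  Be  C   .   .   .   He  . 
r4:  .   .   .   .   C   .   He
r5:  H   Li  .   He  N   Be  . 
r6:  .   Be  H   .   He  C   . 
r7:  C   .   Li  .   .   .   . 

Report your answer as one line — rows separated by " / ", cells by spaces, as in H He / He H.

He B N C Be Li H / N H He Be Li B C / Be C B N H He Li / B N Be Li C H He / H Li C He N Be B / Li Be H B He C N / C He Li H B N Be

At row 2, column 5: row 2 has {H,B,C,N}; column 5 has {He,Be,C,N}; that leaves Li.
At row 3, column 3: row 3 has {He,Be,C}; column 3 has {H,Li}; the diagonal has {H,He,C,N}; that leaves B.
At row 3, column 5: row 3 has {He,Be,B,C}; column 5 has {He,Li,Be,C,N}; that leaves H.
At row 5, column 3: row 5 has {H,He,Li,Be,N}; column 3 has {H,Li,B}; that leaves C.
At row 5, column 7: row 5 has {H,He,Li,Be,C,N}; column 7 has {He,C}; that leaves B.
At row 7, column 5: row 7 has {Li,C}; column 5 has {H,He,Li,Be,C,N}; that leaves B.
At row 7, column 7: row 7 has {Li,B,C}; column 7 has {He,B,C}; the diagonal has {H,He,B,C,N}; that leaves Be.
At row 1, column 3: row 1 has {He,Li,Be,C}; column 3 has {H,Li,B,C}; that leaves N.
At row 1, column 7: row 1 has {He,Li,Be,C,N}; column 7 has {He,Be,B,C}; that leaves H.
At row 2, column 4: row 2 has {H,Li,B,C,N}; column 4 has {He,C}; that leaves Be.
At row 4, column 3: row 4 has {He,C}; column 3 has {H,Li,B,C,N}; that leaves Be.
At row 4, column 4: row 4 has {He,Be,C}; column 4 has {He,Be,C}; the diagonal has {H,He,Be,B,C,N}; that leaves Li.
At row 1, column 2: row 1 has {H,He,Li,Be,C,N}; column 2 has {H,Li,Be,C}; that leaves B.
At row 2, column 3: row 2 has {H,Li,Be,B,C,N}; column 3 has {H,Li,Be,B,C,N}; that leaves He.
At row 3, column 4: row 3 has {H,He,Be,B,C}; column 4 has {He,Li,Be,C}; that leaves N.
At row 3, column 7: row 3 has {H,He,Be,B,C,N}; column 7 has {H,He,Be,B,C}; that leaves Li.
At row 4, column 1: row 4 has {He,Li,Be,C}; column 1 has {H,He,Be,C,N}; that leaves B.
At row 4, column 2: row 4 has {He,Li,Be,B,C}; column 2 has {H,Li,Be,B,C}; that leaves N.
At row 4, column 6: row 4 has {He,Li,Be,B,C,N}; column 6 has {He,Li,Be,B,C}; that leaves H.
At row 6, column 1: row 6 has {H,He,Be,C}; column 1 has {H,He,Be,B,C,N}; that leaves Li.
At row 6, column 4: row 6 has {H,He,Li,Be,C}; column 4 has {He,Li,Be,C,N}; that leaves B.
At row 6, column 7: row 6 has {H,He,Li,Be,B,C}; column 7 has {H,He,Li,Be,B,C}; that leaves N.
At row 7, column 2: row 7 has {Li,Be,B,C}; column 2 has {H,Li,Be,B,C,N}; that leaves He.
At row 7, column 4: row 7 has {He,Li,Be,B,C}; column 4 has {He,Li,Be,B,C,N}; that leaves H.
At row 7, column 6: row 7 has {H,He,Li,Be,B,C}; column 6 has {H,He,Li,Be,B,C}; that leaves N.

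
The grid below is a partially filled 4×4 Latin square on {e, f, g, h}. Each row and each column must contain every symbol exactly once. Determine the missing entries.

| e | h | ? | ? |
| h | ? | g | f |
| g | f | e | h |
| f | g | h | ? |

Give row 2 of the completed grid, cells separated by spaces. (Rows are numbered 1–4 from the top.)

h e g f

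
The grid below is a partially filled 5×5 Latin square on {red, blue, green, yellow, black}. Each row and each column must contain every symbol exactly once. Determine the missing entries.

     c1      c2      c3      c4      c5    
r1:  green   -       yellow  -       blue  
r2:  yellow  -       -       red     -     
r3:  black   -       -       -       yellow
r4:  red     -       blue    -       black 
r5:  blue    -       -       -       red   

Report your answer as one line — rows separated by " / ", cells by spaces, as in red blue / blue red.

Cell (r1,c4): row 1 has {blue,green,yellow}; column 4 has {red} → black.
Cell (r2,c5): row 2 has {red,yellow}; column 5 has {red,blue,yellow,black} → green.
Cell (r1,c2): row 1 has {blue,green,yellow,black}; column 2 is empty so far → red.
Cell (r2,c3): row 2 has {red,green,yellow}; column 3 has {blue,yellow} → black.
Cell (r5,c3): row 5 has {red,blue}; column 3 has {blue,yellow,black} → green.
Cell (r5,c4): row 5 has {red,blue,green}; column 4 has {red,black} → yellow.
Cell (r2,c2): row 2 has {red,green,yellow,black}; column 2 has {red} → blue.
Cell (r3,c2): row 3 has {yellow,black}; column 2 has {red,blue} → green.
Cell (r3,c3): row 3 has {green,yellow,black}; column 3 has {blue,green,yellow,black} → red.
Cell (r3,c4): row 3 has {red,green,yellow,black}; column 4 has {red,yellow,black} → blue.
Cell (r4,c2): row 4 has {red,blue,black}; column 2 has {red,blue,green} → yellow.
Cell (r4,c4): row 4 has {red,blue,yellow,black}; column 4 has {red,blue,yellow,black} → green.
Cell (r5,c2): row 5 has {red,blue,green,yellow}; column 2 has {red,blue,green,yellow} → black.

green red yellow black blue / yellow blue black red green / black green red blue yellow / red yellow blue green black / blue black green yellow red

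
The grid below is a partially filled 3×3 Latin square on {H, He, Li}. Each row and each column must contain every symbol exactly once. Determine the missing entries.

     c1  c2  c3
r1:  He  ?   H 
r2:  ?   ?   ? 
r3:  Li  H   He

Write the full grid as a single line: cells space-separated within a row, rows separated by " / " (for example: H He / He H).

He Li H / H He Li / Li H He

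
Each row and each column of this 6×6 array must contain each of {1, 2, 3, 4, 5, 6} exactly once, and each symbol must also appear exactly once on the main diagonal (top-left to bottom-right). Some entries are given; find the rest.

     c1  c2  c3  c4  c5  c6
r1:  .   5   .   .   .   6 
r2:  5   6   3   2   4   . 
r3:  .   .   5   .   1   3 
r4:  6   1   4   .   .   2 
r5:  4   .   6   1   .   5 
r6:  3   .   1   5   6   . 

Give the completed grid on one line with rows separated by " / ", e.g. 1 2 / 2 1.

Cell (r1,c3): row 1 has {5,6}; column 3 has {1,3,4,5,6} → 2.
Cell (r1,c5): row 1 has {2,5,6}; column 5 has {1,4,6} → 3.
Cell (r2,c6): row 2 has {2,3,4,5,6}; column 6 has {2,3,5,6} → 1.
Cell (r3,c1): row 3 has {1,3,5}; column 1 has {3,4,5,6} → 2.
Cell (r3,c2): row 3 has {1,2,3,5}; column 2 has {1,5,6} → 4.
Cell (r3,c4): row 3 has {1,2,3,4,5}; column 4 has {1,2,5} → 6.
Cell (r4,c4): row 4 has {1,2,4,6}; column 4 has {1,2,5,6}; the diagonal has {5,6} → 3.
Cell (r4,c5): row 4 has {1,2,3,4,6}; column 5 has {1,3,4,6} → 5.
Cell (r5,c5): row 5 has {1,4,5,6}; column 5 has {1,3,4,5,6}; the diagonal has {3,5,6} → 2.
Cell (r6,c2): row 6 has {1,3,5,6}; column 2 has {1,4,5,6} → 2.
Cell (r6,c6): row 6 has {1,2,3,5,6}; column 6 has {1,2,3,5,6}; the diagonal has {2,3,5,6} → 4.
Cell (r1,c1): row 1 has {2,3,5,6}; column 1 has {2,3,4,5,6}; the diagonal has {2,3,4,5,6} → 1.
Cell (r1,c4): row 1 has {1,2,3,5,6}; column 4 has {1,2,3,5,6} → 4.
Cell (r5,c2): row 5 has {1,2,4,5,6}; column 2 has {1,2,4,5,6} → 3.

1 5 2 4 3 6 / 5 6 3 2 4 1 / 2 4 5 6 1 3 / 6 1 4 3 5 2 / 4 3 6 1 2 5 / 3 2 1 5 6 4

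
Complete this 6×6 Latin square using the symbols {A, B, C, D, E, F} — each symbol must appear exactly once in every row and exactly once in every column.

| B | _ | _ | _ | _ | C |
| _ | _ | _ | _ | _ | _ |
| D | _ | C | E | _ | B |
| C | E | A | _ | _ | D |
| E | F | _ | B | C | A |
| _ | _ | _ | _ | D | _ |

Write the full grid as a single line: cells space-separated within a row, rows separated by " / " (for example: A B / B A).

B D F A E C / F C B D A E / D A C E F B / C E A F B D / E F D B C A / A B E C D F

row 3 has {B,C,D,E}; column 2 has {E,F} — only A is left for (r3,c2).
row 3 has {A,B,C,D,E}; column 5 has {C,D} — only F is left for (r3,c5).
row 4 has {A,C,D,E}; column 4 has {B,E} — only F is left for (r4,c4).
row 4 has {A,C,D,E,F}; column 5 has {C,D,F} — only B is left for (r4,c5).
row 5 has {A,B,C,E,F}; column 3 has {A,C} — only D is left for (r5,c3).
row 1 has {B,C}; column 2 has {A,E,F} — only D is left for (r1,c2).
row 1 has {B,C,D}; column 4 has {B,E,F} — only A is left for (r1,c4).
row 1 has {A,B,C,D}; column 5 has {B,C,D,F} — only E is left for (r1,c5).
row 2 is empty so far; column 5 has {B,C,D,E,F} — only A is left for (r2,c5).
row 6 has {D}; column 4 has {A,B,E,F} — only C is left for (r6,c4).
row 1 has {A,B,C,D,E}; column 3 has {A,C,D} — only F is left for (r1,c3).
row 2 has {A}; column 1 has {B,C,D,E} — only F is left for (r2,c1).
row 2 has {A,F}; column 4 has {A,B,C,E,F} — only D is left for (r2,c4).
row 2 has {A,D,F}; column 6 has {A,B,C,D} — only E is left for (r2,c6).
row 6 has {C,D}; column 1 has {B,C,D,E,F} — only A is left for (r6,c1).
row 6 has {A,C,D}; column 2 has {A,D,E,F} — only B is left for (r6,c2).
row 6 has {A,B,C,D}; column 3 has {A,C,D,F} — only E is left for (r6,c3).
row 6 has {A,B,C,D,E}; column 6 has {A,B,C,D,E} — only F is left for (r6,c6).
row 2 has {A,D,E,F}; column 2 has {A,B,D,E,F} — only C is left for (r2,c2).
row 2 has {A,C,D,E,F}; column 3 has {A,C,D,E,F} — only B is left for (r2,c3).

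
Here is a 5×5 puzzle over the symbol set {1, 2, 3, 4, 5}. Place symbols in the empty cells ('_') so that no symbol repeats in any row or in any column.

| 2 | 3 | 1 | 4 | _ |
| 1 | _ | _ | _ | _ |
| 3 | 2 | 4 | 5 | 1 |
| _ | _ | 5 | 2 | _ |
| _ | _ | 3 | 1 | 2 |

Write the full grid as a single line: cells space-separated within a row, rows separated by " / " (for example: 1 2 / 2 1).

Cell (r1,c5): row 1 has {1,2,3,4}; column 5 has {1,2} → 5.
Cell (r2,c3): row 2 has {1}; column 3 has {1,3,4,5} → 2.
Cell (r2,c4): row 2 has {1,2}; column 4 has {1,2,4,5} → 3.
Cell (r2,c5): row 2 has {1,2,3}; column 5 has {1,2,5} → 4.
Cell (r4,c1): row 4 has {2,5}; column 1 has {1,2,3} → 4.
Cell (r4,c2): row 4 has {2,4,5}; column 2 has {2,3} → 1.
Cell (r4,c5): row 4 has {1,2,4,5}; column 5 has {1,2,4,5} → 3.
Cell (r5,c1): row 5 has {1,2,3}; column 1 has {1,2,3,4} → 5.
Cell (r5,c2): row 5 has {1,2,3,5}; column 2 has {1,2,3} → 4.
Cell (r2,c2): row 2 has {1,2,3,4}; column 2 has {1,2,3,4} → 5.

2 3 1 4 5 / 1 5 2 3 4 / 3 2 4 5 1 / 4 1 5 2 3 / 5 4 3 1 2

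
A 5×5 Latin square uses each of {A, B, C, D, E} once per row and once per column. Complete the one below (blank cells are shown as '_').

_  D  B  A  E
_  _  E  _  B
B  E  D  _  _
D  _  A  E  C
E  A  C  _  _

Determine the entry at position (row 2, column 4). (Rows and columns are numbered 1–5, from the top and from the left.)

D

row 1 has {A,B,D,E}; column 1 has {B,D,E} — only C is left for (r1,c1).
row 2 has {B,E}; column 1 has {B,C,D,E} — only A is left for (r2,c1).
row 2 has {A,B,E}; column 2 has {A,D,E} — only C is left for (r2,c2).
row 2 has {A,B,C,E}; column 4 has {A,E} — only D is left for (r2,c4).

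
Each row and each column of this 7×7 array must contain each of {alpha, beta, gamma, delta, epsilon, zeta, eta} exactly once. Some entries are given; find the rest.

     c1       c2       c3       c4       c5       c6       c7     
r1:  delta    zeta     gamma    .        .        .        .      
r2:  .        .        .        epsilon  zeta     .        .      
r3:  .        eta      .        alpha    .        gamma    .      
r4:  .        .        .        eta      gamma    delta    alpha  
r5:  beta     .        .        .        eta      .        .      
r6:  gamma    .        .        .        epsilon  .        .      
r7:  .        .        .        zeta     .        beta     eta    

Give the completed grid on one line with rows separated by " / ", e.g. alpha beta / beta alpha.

Cell (r1,c4): row 1 has {gamma,delta,zeta}; column 4 has {alpha,epsilon,zeta,eta} → beta.
Cell (r1,c5): row 1 has {beta,gamma,delta,zeta}; column 5 has {gamma,epsilon,zeta,eta} → alpha.
Cell (r1,c7): row 1 has {alpha,beta,gamma,delta,zeta}; column 7 has {alpha,eta} → epsilon.
Cell (r6,c4): row 6 has {gamma,epsilon}; column 4 has {alpha,beta,epsilon,zeta,eta} → delta.
Cell (r7,c5): row 7 has {beta,zeta,eta}; column 5 has {alpha,gamma,epsilon,zeta,eta} → delta.
Cell (r1,c6): row 1 has {alpha,beta,gamma,delta,epsilon,zeta}; column 6 has {beta,gamma,delta} → eta.
Cell (r2,c6): row 2 has {epsilon,zeta}; column 6 has {beta,gamma,delta,eta} → alpha.
Cell (r3,c5): row 3 has {alpha,gamma,eta}; column 5 has {alpha,gamma,delta,epsilon,zeta,eta} → beta.
Cell (r5,c4): row 5 has {beta,eta}; column 4 has {alpha,beta,delta,epsilon,zeta,eta} → gamma.
Cell (r6,c6): row 6 has {gamma,delta,epsilon}; column 6 has {alpha,beta,gamma,delta,eta} → zeta.
Cell (r6,c7): row 6 has {gamma,delta,epsilon,zeta}; column 7 has {alpha,epsilon,eta} → beta.
Cell (r2,c1): row 2 has {alpha,epsilon,zeta}; column 1 has {beta,gamma,delta} → eta.
Cell (r5,c6): row 5 has {beta,gamma,eta}; column 6 has {alpha,beta,gamma,delta,zeta,eta} → epsilon.
Cell (r6,c2): row 6 has {beta,gamma,delta,epsilon,zeta}; column 2 has {zeta,eta} → alpha.
Cell (r6,c3): row 6 has {alpha,beta,gamma,delta,epsilon,zeta}; column 3 has {gamma} → eta.
Cell (r5,c2): row 5 has {beta,gamma,epsilon,eta}; column 2 has {alpha,zeta,eta} → delta.
Cell (r5,c7): row 5 has {beta,gamma,delta,epsilon,eta}; column 7 has {alpha,beta,epsilon,eta} → zeta.
Cell (r3,c7): row 3 has {alpha,beta,gamma,eta}; column 7 has {alpha,beta,epsilon,zeta,eta} → delta.
Cell (r5,c3): row 5 has {beta,gamma,delta,epsilon,zeta,eta}; column 3 has {gamma,eta} → alpha.
Cell (r7,c3): row 7 has {beta,delta,zeta,eta}; column 3 has {alpha,gamma,eta} → epsilon.
Cell (r2,c7): row 2 has {alpha,epsilon,zeta,eta}; column 7 has {alpha,beta,delta,epsilon,zeta,eta} → gamma.
Cell (r3,c3): row 3 has {alpha,beta,gamma,delta,eta}; column 3 has {alpha,gamma,epsilon,eta} → zeta.
Cell (r4,c3): row 4 has {alpha,gamma,delta,eta}; column 3 has {alpha,gamma,epsilon,zeta,eta} → beta.
Cell (r7,c1): row 7 has {beta,delta,epsilon,zeta,eta}; column 1 has {beta,gamma,delta,eta} → alpha.
Cell (r7,c2): row 7 has {alpha,beta,delta,epsilon,zeta,eta}; column 2 has {alpha,delta,zeta,eta} → gamma.
Cell (r2,c2): row 2 has {alpha,gamma,epsilon,zeta,eta}; column 2 has {alpha,gamma,delta,zeta,eta} → beta.
Cell (r2,c3): row 2 has {alpha,beta,gamma,epsilon,zeta,eta}; column 3 has {alpha,beta,gamma,epsilon,zeta,eta} → delta.
Cell (r3,c1): row 3 has {alpha,beta,gamma,delta,zeta,eta}; column 1 has {alpha,beta,gamma,delta,eta} → epsilon.
Cell (r4,c1): row 4 has {alpha,beta,gamma,delta,eta}; column 1 has {alpha,beta,gamma,delta,epsilon,eta} → zeta.
Cell (r4,c2): row 4 has {alpha,beta,gamma,delta,zeta,eta}; column 2 has {alpha,beta,gamma,delta,zeta,eta} → epsilon.

delta zeta gamma beta alpha eta epsilon / eta beta delta epsilon zeta alpha gamma / epsilon eta zeta alpha beta gamma delta / zeta epsilon beta eta gamma delta alpha / beta delta alpha gamma eta epsilon zeta / gamma alpha eta delta epsilon zeta beta / alpha gamma epsilon zeta delta beta eta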